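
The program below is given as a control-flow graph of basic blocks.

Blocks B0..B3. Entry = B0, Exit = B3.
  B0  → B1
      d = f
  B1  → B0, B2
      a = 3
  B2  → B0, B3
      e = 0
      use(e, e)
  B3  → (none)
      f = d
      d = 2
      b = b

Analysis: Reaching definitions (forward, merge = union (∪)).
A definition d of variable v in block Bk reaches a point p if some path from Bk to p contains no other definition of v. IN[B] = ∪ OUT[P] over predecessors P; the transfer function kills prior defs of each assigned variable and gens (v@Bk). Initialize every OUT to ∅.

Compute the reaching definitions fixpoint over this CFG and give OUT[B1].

Answer: {a@B1, d@B0, e@B2}

Derivation:
Per-block solution:
  B0:  IN={a@B1, d@B0, e@B2}  OUT={a@B1, d@B0, e@B2}
  B1:  IN={a@B1, d@B0, e@B2}  OUT={a@B1, d@B0, e@B2}
  B2:  IN={a@B1, d@B0, e@B2}  OUT={a@B1, d@B0, e@B2}
  B3:  IN={a@B1, d@B0, e@B2}  OUT={a@B1, b@B3, d@B3, e@B2, f@B3}

Merge at B1: IN[B1] = OUT[B0] = {a@B1, d@B0, e@B2}
Applying B1's transfer function to that IN value gives OUT[B1] (row B1 above).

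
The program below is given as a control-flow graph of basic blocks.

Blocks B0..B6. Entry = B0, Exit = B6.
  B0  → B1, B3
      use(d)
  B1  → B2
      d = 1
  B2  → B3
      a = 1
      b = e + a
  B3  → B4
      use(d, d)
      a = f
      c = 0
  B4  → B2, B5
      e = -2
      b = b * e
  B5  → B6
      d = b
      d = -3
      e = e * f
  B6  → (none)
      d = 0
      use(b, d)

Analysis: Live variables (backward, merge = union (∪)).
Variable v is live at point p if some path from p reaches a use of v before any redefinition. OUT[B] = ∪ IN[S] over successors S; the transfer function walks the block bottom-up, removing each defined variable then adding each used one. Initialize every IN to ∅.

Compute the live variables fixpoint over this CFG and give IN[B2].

Fixpoint table:
  B0:  IN={b, d, e, f}  OUT={b, d, e, f}
  B1:  IN={e, f}  OUT={d, e, f}
  B2:  IN={d, e, f}  OUT={b, d, f}
  B3:  IN={b, d, f}  OUT={b, d, f}
  B4:  IN={b, d, f}  OUT={b, d, e, f}
  B5:  IN={b, e, f}  OUT={b}
  B6:  IN={b}  OUT={}

Merge at B2: OUT[B2] = IN[B3] = {b, d, f}
Applying B2's transfer function to that OUT value gives IN[B2] (row B2 above).

Answer: {d, e, f}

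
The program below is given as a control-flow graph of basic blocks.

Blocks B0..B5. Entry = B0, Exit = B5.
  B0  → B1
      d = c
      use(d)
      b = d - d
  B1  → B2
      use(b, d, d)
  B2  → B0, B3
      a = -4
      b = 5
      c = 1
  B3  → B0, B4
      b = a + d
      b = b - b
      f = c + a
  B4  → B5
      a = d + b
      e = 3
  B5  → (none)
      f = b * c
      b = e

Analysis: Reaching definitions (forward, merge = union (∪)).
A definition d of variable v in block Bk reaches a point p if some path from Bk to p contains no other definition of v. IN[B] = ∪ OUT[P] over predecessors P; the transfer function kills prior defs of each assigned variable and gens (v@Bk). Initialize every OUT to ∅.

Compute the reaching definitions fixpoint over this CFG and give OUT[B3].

Converged values:
  B0: | IN={a@B2, b@B2, b@B3, c@B2, d@B0, f@B3} | OUT={a@B2, b@B0, c@B2, d@B0, f@B3}
  B1: | IN={a@B2, b@B0, c@B2, d@B0, f@B3} | OUT={a@B2, b@B0, c@B2, d@B0, f@B3}
  B2: | IN={a@B2, b@B0, c@B2, d@B0, f@B3} | OUT={a@B2, b@B2, c@B2, d@B0, f@B3}
  B3: | IN={a@B2, b@B2, c@B2, d@B0, f@B3} | OUT={a@B2, b@B3, c@B2, d@B0, f@B3}
  B4: | IN={a@B2, b@B3, c@B2, d@B0, f@B3} | OUT={a@B4, b@B3, c@B2, d@B0, e@B4, f@B3}
  B5: | IN={a@B4, b@B3, c@B2, d@B0, e@B4, f@B3} | OUT={a@B4, b@B5, c@B2, d@B0, e@B4, f@B5}

Merge at B3: IN[B3] = OUT[B2] = {a@B2, b@B2, c@B2, d@B0, f@B3}
Applying B3's transfer function to that IN value gives OUT[B3] (row B3 above).

Answer: {a@B2, b@B3, c@B2, d@B0, f@B3}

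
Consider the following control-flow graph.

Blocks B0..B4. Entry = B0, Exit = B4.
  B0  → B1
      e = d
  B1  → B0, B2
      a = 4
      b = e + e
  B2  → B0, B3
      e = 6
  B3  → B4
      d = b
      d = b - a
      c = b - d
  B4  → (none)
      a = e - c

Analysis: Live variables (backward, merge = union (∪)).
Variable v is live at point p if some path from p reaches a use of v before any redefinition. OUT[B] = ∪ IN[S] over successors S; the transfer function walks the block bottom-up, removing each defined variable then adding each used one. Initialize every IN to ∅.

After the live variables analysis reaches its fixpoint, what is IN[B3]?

Fixpoint table:
  B0:  IN={d}  OUT={d, e}
  B1:  IN={d, e}  OUT={a, b, d}
  B2:  IN={a, b, d}  OUT={a, b, d, e}
  B3:  IN={a, b, e}  OUT={c, e}
  B4:  IN={c, e}  OUT={}

Merge at B3: OUT[B3] = IN[B4] = {c, e}
Applying B3's transfer function to that OUT value gives IN[B3] (row B3 above).

Answer: {a, b, e}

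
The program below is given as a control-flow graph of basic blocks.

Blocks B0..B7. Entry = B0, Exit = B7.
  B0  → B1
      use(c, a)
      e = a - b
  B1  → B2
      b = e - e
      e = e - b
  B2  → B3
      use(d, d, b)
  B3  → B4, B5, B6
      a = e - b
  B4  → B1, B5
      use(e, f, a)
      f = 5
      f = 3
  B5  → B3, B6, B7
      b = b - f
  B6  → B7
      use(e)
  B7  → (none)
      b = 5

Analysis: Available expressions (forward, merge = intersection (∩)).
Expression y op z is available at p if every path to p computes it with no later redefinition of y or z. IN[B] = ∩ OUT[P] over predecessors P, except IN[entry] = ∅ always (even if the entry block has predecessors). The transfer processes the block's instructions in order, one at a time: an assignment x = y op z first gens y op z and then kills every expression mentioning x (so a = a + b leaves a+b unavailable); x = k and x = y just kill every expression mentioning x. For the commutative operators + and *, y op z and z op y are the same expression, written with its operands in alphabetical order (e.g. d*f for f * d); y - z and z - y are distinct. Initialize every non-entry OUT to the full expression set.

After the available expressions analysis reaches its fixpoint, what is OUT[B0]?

Per-block solution:
  B0:   IN={}   OUT={a-b}
  B1:   IN={}   OUT={}
  B2:   IN={}   OUT={}
  B3:   IN={}   OUT={e-b}
  B4:   IN={e-b}   OUT={e-b}
  B5:   IN={e-b}   OUT={}
  B6:   IN={}   OUT={}
  B7:   IN={}   OUT={}

B0 is the boundary node: IN[B0] = {}
Applying B0's transfer function to that IN value gives OUT[B0] (row B0 above).

Answer: {a-b}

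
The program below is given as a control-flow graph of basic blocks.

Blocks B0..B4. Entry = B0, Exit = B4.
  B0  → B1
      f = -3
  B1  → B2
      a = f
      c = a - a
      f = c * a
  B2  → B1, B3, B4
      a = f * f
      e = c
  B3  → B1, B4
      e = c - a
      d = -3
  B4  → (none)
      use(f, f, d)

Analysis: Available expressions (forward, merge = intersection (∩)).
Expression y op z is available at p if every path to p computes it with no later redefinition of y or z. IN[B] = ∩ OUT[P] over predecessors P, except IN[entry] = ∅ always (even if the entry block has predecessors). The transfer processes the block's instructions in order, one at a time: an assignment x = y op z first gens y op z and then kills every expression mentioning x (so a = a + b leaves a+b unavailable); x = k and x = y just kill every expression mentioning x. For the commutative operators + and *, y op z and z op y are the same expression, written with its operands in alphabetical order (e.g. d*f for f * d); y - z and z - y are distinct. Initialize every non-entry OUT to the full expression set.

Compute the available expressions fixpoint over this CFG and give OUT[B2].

Answer: {f*f}

Trace:
Fixpoint table:
  B0:  IN={}  OUT={}
  B1:  IN={}  OUT={a*c, a-a}
  B2:  IN={a*c, a-a}  OUT={f*f}
  B3:  IN={f*f}  OUT={c-a, f*f}
  B4:  IN={f*f}  OUT={f*f}

Merge at B2: IN[B2] = OUT[B1] = {a*c, a-a}
Applying B2's transfer function to that IN value gives OUT[B2] (row B2 above).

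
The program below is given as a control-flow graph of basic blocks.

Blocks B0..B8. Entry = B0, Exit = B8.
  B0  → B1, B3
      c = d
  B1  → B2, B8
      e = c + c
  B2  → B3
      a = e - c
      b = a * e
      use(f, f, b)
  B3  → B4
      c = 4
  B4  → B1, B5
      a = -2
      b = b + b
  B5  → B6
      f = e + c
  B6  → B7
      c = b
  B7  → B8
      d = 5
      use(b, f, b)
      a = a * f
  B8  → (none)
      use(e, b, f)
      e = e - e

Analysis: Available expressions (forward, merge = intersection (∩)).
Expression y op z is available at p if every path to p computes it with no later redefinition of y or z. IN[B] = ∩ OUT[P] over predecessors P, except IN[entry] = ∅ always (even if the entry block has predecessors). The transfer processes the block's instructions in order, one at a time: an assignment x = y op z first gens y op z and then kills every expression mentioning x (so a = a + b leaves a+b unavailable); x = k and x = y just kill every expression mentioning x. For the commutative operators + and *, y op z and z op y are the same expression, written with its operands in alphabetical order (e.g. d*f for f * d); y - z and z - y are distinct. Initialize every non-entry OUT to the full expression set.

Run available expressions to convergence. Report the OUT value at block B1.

Per-block solution:
  B0:   IN={}   OUT={}
  B1:   IN={}   OUT={c+c}
  B2:   IN={c+c}   OUT={a*e, c+c, e-c}
  B3:   IN={}   OUT={}
  B4:   IN={}   OUT={}
  B5:   IN={}   OUT={c+e}
  B6:   IN={c+e}   OUT={}
  B7:   IN={}   OUT={}
  B8:   IN={}   OUT={}

Merge at B1: IN[B1] = OUT[B0] ∩ OUT[B4] = {}
Applying B1's transfer function to that IN value gives OUT[B1] (row B1 above).

Answer: {c+c}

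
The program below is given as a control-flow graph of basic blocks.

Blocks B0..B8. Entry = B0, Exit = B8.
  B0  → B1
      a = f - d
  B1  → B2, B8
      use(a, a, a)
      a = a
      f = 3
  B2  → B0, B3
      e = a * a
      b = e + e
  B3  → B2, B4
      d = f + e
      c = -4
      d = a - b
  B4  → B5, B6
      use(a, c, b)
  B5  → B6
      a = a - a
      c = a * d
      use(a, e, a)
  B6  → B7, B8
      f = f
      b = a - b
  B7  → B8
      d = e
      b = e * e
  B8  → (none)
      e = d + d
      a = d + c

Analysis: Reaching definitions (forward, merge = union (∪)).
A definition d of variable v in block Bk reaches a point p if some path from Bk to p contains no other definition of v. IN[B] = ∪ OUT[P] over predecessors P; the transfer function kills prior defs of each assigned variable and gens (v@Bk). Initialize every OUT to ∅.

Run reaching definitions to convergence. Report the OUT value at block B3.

Per-block solution:
  B0: | IN={a@B1, b@B2, c@B3, d@B3, e@B2, f@B1} | OUT={a@B0, b@B2, c@B3, d@B3, e@B2, f@B1}
  B1: | IN={a@B0, b@B2, c@B3, d@B3, e@B2, f@B1} | OUT={a@B1, b@B2, c@B3, d@B3, e@B2, f@B1}
  B2: | IN={a@B1, b@B2, c@B3, d@B3, e@B2, f@B1} | OUT={a@B1, b@B2, c@B3, d@B3, e@B2, f@B1}
  B3: | IN={a@B1, b@B2, c@B3, d@B3, e@B2, f@B1} | OUT={a@B1, b@B2, c@B3, d@B3, e@B2, f@B1}
  B4: | IN={a@B1, b@B2, c@B3, d@B3, e@B2, f@B1} | OUT={a@B1, b@B2, c@B3, d@B3, e@B2, f@B1}
  B5: | IN={a@B1, b@B2, c@B3, d@B3, e@B2, f@B1} | OUT={a@B5, b@B2, c@B5, d@B3, e@B2, f@B1}
  B6: | IN={a@B1, a@B5, b@B2, c@B3, c@B5, d@B3, e@B2, f@B1} | OUT={a@B1, a@B5, b@B6, c@B3, c@B5, d@B3, e@B2, f@B6}
  B7: | IN={a@B1, a@B5, b@B6, c@B3, c@B5, d@B3, e@B2, f@B6} | OUT={a@B1, a@B5, b@B7, c@B3, c@B5, d@B7, e@B2, f@B6}
  B8: | IN={a@B1, a@B5, b@B2, b@B6, b@B7, c@B3, c@B5, d@B3, d@B7, e@B2, f@B1, f@B6} | OUT={a@B8, b@B2, b@B6, b@B7, c@B3, c@B5, d@B3, d@B7, e@B8, f@B1, f@B6}

Merge at B3: IN[B3] = OUT[B2] = {a@B1, b@B2, c@B3, d@B3, e@B2, f@B1}
Applying B3's transfer function to that IN value gives OUT[B3] (row B3 above).

Answer: {a@B1, b@B2, c@B3, d@B3, e@B2, f@B1}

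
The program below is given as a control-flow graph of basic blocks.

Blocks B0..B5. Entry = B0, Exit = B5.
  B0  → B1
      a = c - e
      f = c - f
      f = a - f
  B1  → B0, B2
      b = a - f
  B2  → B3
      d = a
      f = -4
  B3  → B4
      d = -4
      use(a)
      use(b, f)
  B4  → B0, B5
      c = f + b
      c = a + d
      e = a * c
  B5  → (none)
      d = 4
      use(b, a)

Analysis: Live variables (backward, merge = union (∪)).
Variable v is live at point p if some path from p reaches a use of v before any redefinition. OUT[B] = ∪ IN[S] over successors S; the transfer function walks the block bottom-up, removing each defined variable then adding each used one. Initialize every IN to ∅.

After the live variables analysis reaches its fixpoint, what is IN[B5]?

Per-block solution:
  B0:   IN={c, e, f}   OUT={a, c, e, f}
  B1:   IN={a, c, e, f}   OUT={a, b, c, e, f}
  B2:   IN={a, b}   OUT={a, b, f}
  B3:   IN={a, b, f}   OUT={a, b, d, f}
  B4:   IN={a, b, d, f}   OUT={a, b, c, e, f}
  B5:   IN={a, b}   OUT={}

B5 is the boundary node: OUT[B5] = {}
Applying B5's transfer function to that OUT value gives IN[B5] (row B5 above).

Answer: {a, b}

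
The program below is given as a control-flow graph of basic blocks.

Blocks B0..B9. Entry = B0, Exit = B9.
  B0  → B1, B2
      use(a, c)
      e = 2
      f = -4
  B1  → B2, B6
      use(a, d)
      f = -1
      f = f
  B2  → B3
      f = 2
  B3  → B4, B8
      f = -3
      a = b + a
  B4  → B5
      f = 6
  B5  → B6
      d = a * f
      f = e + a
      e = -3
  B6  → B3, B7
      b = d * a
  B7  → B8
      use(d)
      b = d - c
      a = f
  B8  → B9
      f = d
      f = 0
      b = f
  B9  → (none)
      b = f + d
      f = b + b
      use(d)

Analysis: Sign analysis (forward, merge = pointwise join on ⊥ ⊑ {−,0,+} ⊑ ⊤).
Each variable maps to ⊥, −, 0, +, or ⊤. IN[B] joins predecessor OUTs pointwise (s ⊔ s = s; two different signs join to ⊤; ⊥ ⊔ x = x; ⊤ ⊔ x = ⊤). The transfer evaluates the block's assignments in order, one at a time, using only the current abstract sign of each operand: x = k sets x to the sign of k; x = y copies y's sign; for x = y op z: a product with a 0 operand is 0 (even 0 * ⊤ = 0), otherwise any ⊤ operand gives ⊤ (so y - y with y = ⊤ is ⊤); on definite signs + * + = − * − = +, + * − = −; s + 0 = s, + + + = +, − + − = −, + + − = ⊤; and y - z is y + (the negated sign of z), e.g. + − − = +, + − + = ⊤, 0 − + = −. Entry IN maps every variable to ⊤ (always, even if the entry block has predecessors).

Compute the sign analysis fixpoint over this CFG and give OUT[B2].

Answer: {a: ⊤, b: ⊤, c: ⊤, d: ⊤, e: +, f: +}

Trace:
Per-block solution:
  B0: | IN=(all ⊤) | OUT={e:+, f:-; rest ⊤}
  B1: | IN={e:+, f:-; rest ⊤} | OUT={e:+, f:-; rest ⊤}
  B2: | IN={e:+, f:-; rest ⊤} | OUT={e:+, f:+; rest ⊤}
  B3: | IN=(all ⊤) | OUT={f:-; rest ⊤}
  B4: | IN={f:-; rest ⊤} | OUT={f:+; rest ⊤}
  B5: | IN={f:+; rest ⊤} | OUT={e:-; rest ⊤}
  B6: | IN=(all ⊤) | OUT=(all ⊤)
  B7: | IN=(all ⊤) | OUT=(all ⊤)
  B8: | IN=(all ⊤) | OUT={b:0, f:0; rest ⊤}
  B9: | IN={b:0, f:0; rest ⊤} | OUT=(all ⊤)

Merge at B2: IN[B2] = OUT[B0] ⊔ OUT[B1] = {a: ⊤, b: ⊤, c: ⊤, d: ⊤, e: +, f: -}
Applying B2's transfer function to that IN value gives OUT[B2] (row B2 above).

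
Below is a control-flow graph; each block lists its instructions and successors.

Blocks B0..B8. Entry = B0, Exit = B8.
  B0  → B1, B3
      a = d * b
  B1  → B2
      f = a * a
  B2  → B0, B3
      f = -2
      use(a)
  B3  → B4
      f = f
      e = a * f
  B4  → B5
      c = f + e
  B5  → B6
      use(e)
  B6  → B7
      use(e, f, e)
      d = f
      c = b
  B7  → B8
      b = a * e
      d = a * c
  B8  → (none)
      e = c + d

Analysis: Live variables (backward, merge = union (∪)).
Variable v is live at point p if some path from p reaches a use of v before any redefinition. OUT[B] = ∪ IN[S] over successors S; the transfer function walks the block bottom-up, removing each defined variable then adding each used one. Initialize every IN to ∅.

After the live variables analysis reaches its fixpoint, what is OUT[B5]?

Answer: {a, b, e, f}

Working:
Per-block solution:
  B0:  IN={b, d, f}  OUT={a, b, d, f}
  B1:  IN={a, b, d}  OUT={a, b, d}
  B2:  IN={a, b, d}  OUT={a, b, d, f}
  B3:  IN={a, b, f}  OUT={a, b, e, f}
  B4:  IN={a, b, e, f}  OUT={a, b, e, f}
  B5:  IN={a, b, e, f}  OUT={a, b, e, f}
  B6:  IN={a, b, e, f}  OUT={a, c, e}
  B7:  IN={a, c, e}  OUT={c, d}
  B8:  IN={c, d}  OUT={}

Merge at B5: OUT[B5] = IN[B6] = {a, b, e, f}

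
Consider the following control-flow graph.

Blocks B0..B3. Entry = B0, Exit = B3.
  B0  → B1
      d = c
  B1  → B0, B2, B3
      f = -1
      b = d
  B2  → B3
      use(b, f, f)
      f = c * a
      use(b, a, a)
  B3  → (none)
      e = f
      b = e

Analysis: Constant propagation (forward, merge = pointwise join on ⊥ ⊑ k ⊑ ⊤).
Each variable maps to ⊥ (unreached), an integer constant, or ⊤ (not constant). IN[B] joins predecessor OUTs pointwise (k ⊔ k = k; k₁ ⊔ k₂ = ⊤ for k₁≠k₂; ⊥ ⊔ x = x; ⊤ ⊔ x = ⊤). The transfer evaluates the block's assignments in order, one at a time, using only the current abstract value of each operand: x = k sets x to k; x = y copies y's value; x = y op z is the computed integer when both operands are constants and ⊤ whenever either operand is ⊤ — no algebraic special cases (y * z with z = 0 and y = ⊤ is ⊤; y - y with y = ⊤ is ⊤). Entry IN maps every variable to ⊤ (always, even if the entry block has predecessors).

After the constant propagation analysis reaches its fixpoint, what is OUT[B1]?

Per-block solution:
  B0:   IN=(all ⊤)   OUT=(all ⊤)
  B1:   IN=(all ⊤)   OUT={f:-1; rest ⊤}
  B2:   IN={f:-1; rest ⊤}   OUT=(all ⊤)
  B3:   IN=(all ⊤)   OUT=(all ⊤)

Merge at B1: IN[B1] = OUT[B0] = {a: ⊤, b: ⊤, c: ⊤, d: ⊤, e: ⊤, f: ⊤}
Applying B1's transfer function to that IN value gives OUT[B1] (row B1 above).

Answer: {a: ⊤, b: ⊤, c: ⊤, d: ⊤, e: ⊤, f: -1}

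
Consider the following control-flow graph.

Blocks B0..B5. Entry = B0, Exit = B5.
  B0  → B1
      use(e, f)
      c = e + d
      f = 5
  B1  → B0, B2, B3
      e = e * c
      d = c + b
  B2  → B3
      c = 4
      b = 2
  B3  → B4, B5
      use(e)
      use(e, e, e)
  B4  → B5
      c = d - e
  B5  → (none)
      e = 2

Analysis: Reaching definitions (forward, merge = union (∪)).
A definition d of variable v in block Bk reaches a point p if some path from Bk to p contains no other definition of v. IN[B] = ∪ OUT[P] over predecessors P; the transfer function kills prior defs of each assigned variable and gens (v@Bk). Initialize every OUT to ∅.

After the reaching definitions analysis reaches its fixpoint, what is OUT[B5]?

Answer: {b@B2, c@B0, c@B2, c@B4, d@B1, e@B5, f@B0}

Working:
Per-block solution:
  B0: | IN={c@B0, d@B1, e@B1, f@B0} | OUT={c@B0, d@B1, e@B1, f@B0}
  B1: | IN={c@B0, d@B1, e@B1, f@B0} | OUT={c@B0, d@B1, e@B1, f@B0}
  B2: | IN={c@B0, d@B1, e@B1, f@B0} | OUT={b@B2, c@B2, d@B1, e@B1, f@B0}
  B3: | IN={b@B2, c@B0, c@B2, d@B1, e@B1, f@B0} | OUT={b@B2, c@B0, c@B2, d@B1, e@B1, f@B0}
  B4: | IN={b@B2, c@B0, c@B2, d@B1, e@B1, f@B0} | OUT={b@B2, c@B4, d@B1, e@B1, f@B0}
  B5: | IN={b@B2, c@B0, c@B2, c@B4, d@B1, e@B1, f@B0} | OUT={b@B2, c@B0, c@B2, c@B4, d@B1, e@B5, f@B0}

Merge at B5: IN[B5] = OUT[B3] ⊔ OUT[B4] = {b@B2, c@B0, c@B2, c@B4, d@B1, e@B1, f@B0}
Applying B5's transfer function to that IN value gives OUT[B5] (row B5 above).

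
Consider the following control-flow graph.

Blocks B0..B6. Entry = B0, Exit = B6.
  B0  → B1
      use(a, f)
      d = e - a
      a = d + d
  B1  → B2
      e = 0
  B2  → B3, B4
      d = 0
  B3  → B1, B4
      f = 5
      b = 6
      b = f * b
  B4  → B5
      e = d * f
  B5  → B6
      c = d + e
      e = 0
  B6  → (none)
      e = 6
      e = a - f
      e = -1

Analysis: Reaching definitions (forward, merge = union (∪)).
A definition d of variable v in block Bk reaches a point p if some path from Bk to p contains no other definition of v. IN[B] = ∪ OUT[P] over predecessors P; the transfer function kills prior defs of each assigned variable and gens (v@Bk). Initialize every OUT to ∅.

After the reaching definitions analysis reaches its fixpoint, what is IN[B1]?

Answer: {a@B0, b@B3, d@B0, d@B2, e@B1, f@B3}

Derivation:
Fixpoint table:
  B0:  IN={}  OUT={a@B0, d@B0}
  B1:  IN={a@B0, b@B3, d@B0, d@B2, e@B1, f@B3}  OUT={a@B0, b@B3, d@B0, d@B2, e@B1, f@B3}
  B2:  IN={a@B0, b@B3, d@B0, d@B2, e@B1, f@B3}  OUT={a@B0, b@B3, d@B2, e@B1, f@B3}
  B3:  IN={a@B0, b@B3, d@B2, e@B1, f@B3}  OUT={a@B0, b@B3, d@B2, e@B1, f@B3}
  B4:  IN={a@B0, b@B3, d@B2, e@B1, f@B3}  OUT={a@B0, b@B3, d@B2, e@B4, f@B3}
  B5:  IN={a@B0, b@B3, d@B2, e@B4, f@B3}  OUT={a@B0, b@B3, c@B5, d@B2, e@B5, f@B3}
  B6:  IN={a@B0, b@B3, c@B5, d@B2, e@B5, f@B3}  OUT={a@B0, b@B3, c@B5, d@B2, e@B6, f@B3}

Merge at B1: IN[B1] = OUT[B0] ⊔ OUT[B3] = {a@B0, b@B3, d@B0, d@B2, e@B1, f@B3}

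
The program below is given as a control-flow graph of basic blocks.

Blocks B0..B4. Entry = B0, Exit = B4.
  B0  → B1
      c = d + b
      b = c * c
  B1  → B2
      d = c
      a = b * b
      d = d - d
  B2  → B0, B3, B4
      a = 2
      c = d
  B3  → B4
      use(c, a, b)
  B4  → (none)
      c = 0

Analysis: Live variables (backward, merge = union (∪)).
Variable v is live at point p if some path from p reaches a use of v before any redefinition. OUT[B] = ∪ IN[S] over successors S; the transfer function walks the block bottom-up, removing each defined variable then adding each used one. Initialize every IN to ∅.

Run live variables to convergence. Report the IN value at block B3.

Converged values:
  B0: | IN={b, d} | OUT={b, c}
  B1: | IN={b, c} | OUT={b, d}
  B2: | IN={b, d} | OUT={a, b, c, d}
  B3: | IN={a, b, c} | OUT={}
  B4: | IN={} | OUT={}

Merge at B3: OUT[B3] = IN[B4] = {}
Applying B3's transfer function to that OUT value gives IN[B3] (row B3 above).

Answer: {a, b, c}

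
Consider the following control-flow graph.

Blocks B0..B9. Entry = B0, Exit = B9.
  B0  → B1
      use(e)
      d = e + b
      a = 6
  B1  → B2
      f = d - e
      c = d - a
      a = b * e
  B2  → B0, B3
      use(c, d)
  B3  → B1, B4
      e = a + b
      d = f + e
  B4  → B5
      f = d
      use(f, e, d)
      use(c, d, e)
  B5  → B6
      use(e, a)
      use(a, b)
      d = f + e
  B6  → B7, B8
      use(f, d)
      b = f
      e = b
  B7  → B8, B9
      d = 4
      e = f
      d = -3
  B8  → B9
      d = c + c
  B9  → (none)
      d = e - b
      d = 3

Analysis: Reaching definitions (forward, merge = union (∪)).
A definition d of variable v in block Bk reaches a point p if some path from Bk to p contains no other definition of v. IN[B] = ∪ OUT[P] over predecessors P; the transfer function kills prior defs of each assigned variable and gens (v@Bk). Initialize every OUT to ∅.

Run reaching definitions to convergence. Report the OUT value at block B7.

Answer: {a@B1, b@B6, c@B1, d@B7, e@B7, f@B4}

Derivation:
Converged values:
  B0: | IN={a@B1, c@B1, d@B0, d@B3, e@B3, f@B1} | OUT={a@B0, c@B1, d@B0, e@B3, f@B1}
  B1: | IN={a@B0, a@B1, c@B1, d@B0, d@B3, e@B3, f@B1} | OUT={a@B1, c@B1, d@B0, d@B3, e@B3, f@B1}
  B2: | IN={a@B1, c@B1, d@B0, d@B3, e@B3, f@B1} | OUT={a@B1, c@B1, d@B0, d@B3, e@B3, f@B1}
  B3: | IN={a@B1, c@B1, d@B0, d@B3, e@B3, f@B1} | OUT={a@B1, c@B1, d@B3, e@B3, f@B1}
  B4: | IN={a@B1, c@B1, d@B3, e@B3, f@B1} | OUT={a@B1, c@B1, d@B3, e@B3, f@B4}
  B5: | IN={a@B1, c@B1, d@B3, e@B3, f@B4} | OUT={a@B1, c@B1, d@B5, e@B3, f@B4}
  B6: | IN={a@B1, c@B1, d@B5, e@B3, f@B4} | OUT={a@B1, b@B6, c@B1, d@B5, e@B6, f@B4}
  B7: | IN={a@B1, b@B6, c@B1, d@B5, e@B6, f@B4} | OUT={a@B1, b@B6, c@B1, d@B7, e@B7, f@B4}
  B8: | IN={a@B1, b@B6, c@B1, d@B5, d@B7, e@B6, e@B7, f@B4} | OUT={a@B1, b@B6, c@B1, d@B8, e@B6, e@B7, f@B4}
  B9: | IN={a@B1, b@B6, c@B1, d@B7, d@B8, e@B6, e@B7, f@B4} | OUT={a@B1, b@B6, c@B1, d@B9, e@B6, e@B7, f@B4}

Merge at B7: IN[B7] = OUT[B6] = {a@B1, b@B6, c@B1, d@B5, e@B6, f@B4}
Applying B7's transfer function to that IN value gives OUT[B7] (row B7 above).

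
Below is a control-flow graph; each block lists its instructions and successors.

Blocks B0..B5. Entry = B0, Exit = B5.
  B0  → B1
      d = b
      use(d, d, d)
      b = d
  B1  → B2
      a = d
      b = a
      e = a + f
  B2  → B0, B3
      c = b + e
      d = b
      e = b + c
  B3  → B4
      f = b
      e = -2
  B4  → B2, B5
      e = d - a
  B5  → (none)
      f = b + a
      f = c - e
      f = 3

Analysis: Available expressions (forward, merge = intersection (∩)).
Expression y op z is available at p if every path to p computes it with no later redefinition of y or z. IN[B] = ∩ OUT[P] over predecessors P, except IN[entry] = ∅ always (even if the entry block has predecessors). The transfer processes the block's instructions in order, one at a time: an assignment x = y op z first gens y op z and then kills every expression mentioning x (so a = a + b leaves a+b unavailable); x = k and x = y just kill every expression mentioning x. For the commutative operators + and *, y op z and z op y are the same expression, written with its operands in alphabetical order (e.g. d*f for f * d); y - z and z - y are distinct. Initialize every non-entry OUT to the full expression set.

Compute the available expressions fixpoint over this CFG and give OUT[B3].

Converged values:
  B0: | IN={} | OUT={}
  B1: | IN={} | OUT={a+f}
  B2: | IN={} | OUT={b+c}
  B3: | IN={b+c} | OUT={b+c}
  B4: | IN={b+c} | OUT={b+c, d-a}
  B5: | IN={b+c, d-a} | OUT={a+b, b+c, c-e, d-a}

Merge at B3: IN[B3] = OUT[B2] = {b+c}
Applying B3's transfer function to that IN value gives OUT[B3] (row B3 above).

Answer: {b+c}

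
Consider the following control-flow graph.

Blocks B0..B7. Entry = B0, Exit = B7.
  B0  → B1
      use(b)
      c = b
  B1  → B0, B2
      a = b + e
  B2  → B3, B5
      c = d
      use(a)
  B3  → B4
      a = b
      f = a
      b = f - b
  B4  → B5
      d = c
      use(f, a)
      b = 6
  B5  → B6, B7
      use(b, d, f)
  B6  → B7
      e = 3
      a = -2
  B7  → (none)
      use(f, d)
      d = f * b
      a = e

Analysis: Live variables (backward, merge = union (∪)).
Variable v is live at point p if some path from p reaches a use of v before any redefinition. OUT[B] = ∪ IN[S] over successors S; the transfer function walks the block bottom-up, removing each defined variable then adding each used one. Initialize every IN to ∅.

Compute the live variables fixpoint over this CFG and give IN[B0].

Answer: {b, d, e, f}

Working:
Converged values:
  B0:  IN={b, d, e, f}  OUT={b, d, e, f}
  B1:  IN={b, d, e, f}  OUT={a, b, d, e, f}
  B2:  IN={a, b, d, e, f}  OUT={b, c, d, e, f}
  B3:  IN={b, c, e}  OUT={a, c, e, f}
  B4:  IN={a, c, e, f}  OUT={b, d, e, f}
  B5:  IN={b, d, e, f}  OUT={b, d, e, f}
  B6:  IN={b, d, f}  OUT={b, d, e, f}
  B7:  IN={b, d, e, f}  OUT={}

Merge at B0: OUT[B0] = IN[B1] = {b, d, e, f}
Applying B0's transfer function to that OUT value gives IN[B0] (row B0 above).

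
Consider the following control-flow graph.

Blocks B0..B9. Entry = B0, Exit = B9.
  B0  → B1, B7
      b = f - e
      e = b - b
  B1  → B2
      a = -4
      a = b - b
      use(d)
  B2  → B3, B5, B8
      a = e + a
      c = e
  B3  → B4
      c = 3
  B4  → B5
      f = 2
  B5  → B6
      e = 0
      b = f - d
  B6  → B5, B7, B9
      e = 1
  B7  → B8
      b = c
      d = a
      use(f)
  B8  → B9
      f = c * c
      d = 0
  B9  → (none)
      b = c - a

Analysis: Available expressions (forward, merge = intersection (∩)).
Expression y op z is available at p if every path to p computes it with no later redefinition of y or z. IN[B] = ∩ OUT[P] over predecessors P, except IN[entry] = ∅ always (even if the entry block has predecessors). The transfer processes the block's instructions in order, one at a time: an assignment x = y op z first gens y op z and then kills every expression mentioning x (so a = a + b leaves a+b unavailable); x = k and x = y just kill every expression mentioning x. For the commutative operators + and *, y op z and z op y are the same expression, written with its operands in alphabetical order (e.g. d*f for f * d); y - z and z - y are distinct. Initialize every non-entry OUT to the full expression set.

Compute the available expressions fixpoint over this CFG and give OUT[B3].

Answer: {b-b}

Working:
Per-block solution:
  B0: | IN={} | OUT={b-b}
  B1: | IN={b-b} | OUT={b-b}
  B2: | IN={b-b} | OUT={b-b}
  B3: | IN={b-b} | OUT={b-b}
  B4: | IN={b-b} | OUT={b-b}
  B5: | IN={} | OUT={f-d}
  B6: | IN={f-d} | OUT={f-d}
  B7: | IN={} | OUT={}
  B8: | IN={} | OUT={c*c}
  B9: | IN={} | OUT={c-a}

Merge at B3: IN[B3] = OUT[B2] = {b-b}
Applying B3's transfer function to that IN value gives OUT[B3] (row B3 above).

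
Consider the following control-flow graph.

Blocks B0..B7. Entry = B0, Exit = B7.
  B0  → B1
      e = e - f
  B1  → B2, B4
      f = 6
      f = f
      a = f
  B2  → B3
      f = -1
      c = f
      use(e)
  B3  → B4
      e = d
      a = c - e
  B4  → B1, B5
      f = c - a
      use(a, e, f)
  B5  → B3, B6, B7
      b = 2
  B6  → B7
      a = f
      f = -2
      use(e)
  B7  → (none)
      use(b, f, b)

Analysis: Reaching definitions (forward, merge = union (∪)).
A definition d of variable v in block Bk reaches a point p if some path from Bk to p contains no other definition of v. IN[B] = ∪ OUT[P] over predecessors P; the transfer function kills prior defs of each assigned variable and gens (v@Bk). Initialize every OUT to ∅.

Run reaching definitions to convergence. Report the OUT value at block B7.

Per-block solution:
  B0:  IN={}  OUT={e@B0}
  B1:  IN={a@B1, a@B3, b@B5, c@B2, e@B0, e@B3, f@B4}  OUT={a@B1, b@B5, c@B2, e@B0, e@B3, f@B1}
  B2:  IN={a@B1, b@B5, c@B2, e@B0, e@B3, f@B1}  OUT={a@B1, b@B5, c@B2, e@B0, e@B3, f@B2}
  B3:  IN={a@B1, a@B3, b@B5, c@B2, e@B0, e@B3, f@B2, f@B4}  OUT={a@B3, b@B5, c@B2, e@B3, f@B2, f@B4}
  B4:  IN={a@B1, a@B3, b@B5, c@B2, e@B0, e@B3, f@B1, f@B2, f@B4}  OUT={a@B1, a@B3, b@B5, c@B2, e@B0, e@B3, f@B4}
  B5:  IN={a@B1, a@B3, b@B5, c@B2, e@B0, e@B3, f@B4}  OUT={a@B1, a@B3, b@B5, c@B2, e@B0, e@B3, f@B4}
  B6:  IN={a@B1, a@B3, b@B5, c@B2, e@B0, e@B3, f@B4}  OUT={a@B6, b@B5, c@B2, e@B0, e@B3, f@B6}
  B7:  IN={a@B1, a@B3, a@B6, b@B5, c@B2, e@B0, e@B3, f@B4, f@B6}  OUT={a@B1, a@B3, a@B6, b@B5, c@B2, e@B0, e@B3, f@B4, f@B6}

Merge at B7: IN[B7] = OUT[B5] ⊔ OUT[B6] = {a@B1, a@B3, a@B6, b@B5, c@B2, e@B0, e@B3, f@B4, f@B6}
Applying B7's transfer function to that IN value gives OUT[B7] (row B7 above).

Answer: {a@B1, a@B3, a@B6, b@B5, c@B2, e@B0, e@B3, f@B4, f@B6}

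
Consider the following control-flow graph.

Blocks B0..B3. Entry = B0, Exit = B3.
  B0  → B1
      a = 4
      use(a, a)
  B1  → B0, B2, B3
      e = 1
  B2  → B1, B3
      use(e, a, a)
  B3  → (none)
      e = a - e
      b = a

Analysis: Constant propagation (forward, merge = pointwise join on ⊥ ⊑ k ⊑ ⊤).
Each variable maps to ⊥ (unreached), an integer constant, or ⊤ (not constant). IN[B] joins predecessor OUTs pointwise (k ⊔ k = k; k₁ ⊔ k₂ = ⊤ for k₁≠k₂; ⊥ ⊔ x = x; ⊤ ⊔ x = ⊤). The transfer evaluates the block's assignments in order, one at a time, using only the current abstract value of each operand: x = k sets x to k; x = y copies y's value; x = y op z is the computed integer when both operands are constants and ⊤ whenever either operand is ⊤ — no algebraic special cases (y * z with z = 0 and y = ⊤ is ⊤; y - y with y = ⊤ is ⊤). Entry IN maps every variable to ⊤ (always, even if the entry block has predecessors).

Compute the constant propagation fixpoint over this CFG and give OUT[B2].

Answer: {a: 4, b: ⊤, c: ⊤, d: ⊤, e: 1, f: ⊤}

Derivation:
Converged values:
  B0: | IN=(all ⊤) | OUT={a:4; rest ⊤}
  B1: | IN={a:4; rest ⊤} | OUT={a:4, e:1; rest ⊤}
  B2: | IN={a:4, e:1; rest ⊤} | OUT={a:4, e:1; rest ⊤}
  B3: | IN={a:4, e:1; rest ⊤} | OUT={a:4, b:4, e:3; rest ⊤}

Merge at B2: IN[B2] = OUT[B1] = {a: 4, b: ⊤, c: ⊤, d: ⊤, e: 1, f: ⊤}
Applying B2's transfer function to that IN value gives OUT[B2] (row B2 above).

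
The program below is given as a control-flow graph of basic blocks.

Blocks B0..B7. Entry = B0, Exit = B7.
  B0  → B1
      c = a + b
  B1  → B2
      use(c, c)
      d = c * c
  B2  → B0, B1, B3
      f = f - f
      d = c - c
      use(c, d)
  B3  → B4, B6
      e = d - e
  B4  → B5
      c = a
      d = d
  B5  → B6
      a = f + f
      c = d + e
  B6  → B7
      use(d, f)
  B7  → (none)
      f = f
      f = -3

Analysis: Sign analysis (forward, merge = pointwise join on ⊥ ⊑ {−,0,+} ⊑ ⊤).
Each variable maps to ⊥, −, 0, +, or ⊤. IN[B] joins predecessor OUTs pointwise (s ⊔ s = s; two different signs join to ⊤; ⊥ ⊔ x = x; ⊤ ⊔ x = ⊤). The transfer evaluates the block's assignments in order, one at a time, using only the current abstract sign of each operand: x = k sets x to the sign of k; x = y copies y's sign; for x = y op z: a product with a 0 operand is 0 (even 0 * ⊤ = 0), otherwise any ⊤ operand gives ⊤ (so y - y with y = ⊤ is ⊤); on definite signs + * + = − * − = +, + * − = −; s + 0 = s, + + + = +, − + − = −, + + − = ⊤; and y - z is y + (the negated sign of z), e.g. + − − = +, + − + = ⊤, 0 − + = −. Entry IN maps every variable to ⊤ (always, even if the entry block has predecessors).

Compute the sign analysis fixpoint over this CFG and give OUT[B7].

Answer: {a: ⊤, b: ⊤, c: ⊤, d: ⊤, e: ⊤, f: -}

Working:
Per-block solution:
  B0:   IN=(all ⊤)   OUT=(all ⊤)
  B1:   IN=(all ⊤)   OUT=(all ⊤)
  B2:   IN=(all ⊤)   OUT=(all ⊤)
  B3:   IN=(all ⊤)   OUT=(all ⊤)
  B4:   IN=(all ⊤)   OUT=(all ⊤)
  B5:   IN=(all ⊤)   OUT=(all ⊤)
  B6:   IN=(all ⊤)   OUT=(all ⊤)
  B7:   IN=(all ⊤)   OUT={f:-; rest ⊤}

Merge at B7: IN[B7] = OUT[B6] = {a: ⊤, b: ⊤, c: ⊤, d: ⊤, e: ⊤, f: ⊤}
Applying B7's transfer function to that IN value gives OUT[B7] (row B7 above).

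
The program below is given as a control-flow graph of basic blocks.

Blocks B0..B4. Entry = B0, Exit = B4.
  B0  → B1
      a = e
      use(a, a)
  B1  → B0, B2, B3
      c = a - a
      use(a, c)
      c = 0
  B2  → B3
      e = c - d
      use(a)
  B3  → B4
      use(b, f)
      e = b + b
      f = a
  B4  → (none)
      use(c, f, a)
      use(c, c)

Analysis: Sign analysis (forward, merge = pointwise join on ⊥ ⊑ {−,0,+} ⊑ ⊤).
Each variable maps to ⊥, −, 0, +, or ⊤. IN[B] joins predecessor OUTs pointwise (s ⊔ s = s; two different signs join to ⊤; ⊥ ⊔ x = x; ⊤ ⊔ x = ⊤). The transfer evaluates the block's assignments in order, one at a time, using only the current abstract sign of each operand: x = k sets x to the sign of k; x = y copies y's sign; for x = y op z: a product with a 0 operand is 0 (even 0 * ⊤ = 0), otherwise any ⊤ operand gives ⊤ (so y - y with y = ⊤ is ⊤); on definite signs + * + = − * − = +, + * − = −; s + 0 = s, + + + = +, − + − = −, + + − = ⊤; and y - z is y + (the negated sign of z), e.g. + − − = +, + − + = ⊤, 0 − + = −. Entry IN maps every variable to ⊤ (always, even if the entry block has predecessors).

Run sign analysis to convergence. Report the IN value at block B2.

Answer: {a: ⊤, b: ⊤, c: 0, d: ⊤, e: ⊤, f: ⊤}

Working:
Converged values:
  B0: | IN=(all ⊤) | OUT=(all ⊤)
  B1: | IN=(all ⊤) | OUT={c:0; rest ⊤}
  B2: | IN={c:0; rest ⊤} | OUT={c:0; rest ⊤}
  B3: | IN={c:0; rest ⊤} | OUT={c:0; rest ⊤}
  B4: | IN={c:0; rest ⊤} | OUT={c:0; rest ⊤}

Merge at B2: IN[B2] = OUT[B1] = {a: ⊤, b: ⊤, c: 0, d: ⊤, e: ⊤, f: ⊤}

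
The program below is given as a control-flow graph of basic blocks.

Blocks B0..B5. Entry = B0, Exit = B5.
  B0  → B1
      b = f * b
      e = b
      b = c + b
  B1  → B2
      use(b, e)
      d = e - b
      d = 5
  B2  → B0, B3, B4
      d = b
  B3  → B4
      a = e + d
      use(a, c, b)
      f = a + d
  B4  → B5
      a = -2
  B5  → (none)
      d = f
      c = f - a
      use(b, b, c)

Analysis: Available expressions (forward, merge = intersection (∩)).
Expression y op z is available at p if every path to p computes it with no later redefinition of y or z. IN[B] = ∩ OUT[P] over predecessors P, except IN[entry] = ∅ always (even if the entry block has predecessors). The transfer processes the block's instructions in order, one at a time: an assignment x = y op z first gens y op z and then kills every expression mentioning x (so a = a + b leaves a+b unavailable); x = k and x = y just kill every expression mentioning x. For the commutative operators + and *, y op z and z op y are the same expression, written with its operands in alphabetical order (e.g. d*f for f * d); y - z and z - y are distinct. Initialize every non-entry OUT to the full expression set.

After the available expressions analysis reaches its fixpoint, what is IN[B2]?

Fixpoint table:
  B0: | IN={} | OUT={}
  B1: | IN={} | OUT={e-b}
  B2: | IN={e-b} | OUT={e-b}
  B3: | IN={e-b} | OUT={a+d, d+e, e-b}
  B4: | IN={e-b} | OUT={e-b}
  B5: | IN={e-b} | OUT={e-b, f-a}

Merge at B2: IN[B2] = OUT[B1] = {e-b}

Answer: {e-b}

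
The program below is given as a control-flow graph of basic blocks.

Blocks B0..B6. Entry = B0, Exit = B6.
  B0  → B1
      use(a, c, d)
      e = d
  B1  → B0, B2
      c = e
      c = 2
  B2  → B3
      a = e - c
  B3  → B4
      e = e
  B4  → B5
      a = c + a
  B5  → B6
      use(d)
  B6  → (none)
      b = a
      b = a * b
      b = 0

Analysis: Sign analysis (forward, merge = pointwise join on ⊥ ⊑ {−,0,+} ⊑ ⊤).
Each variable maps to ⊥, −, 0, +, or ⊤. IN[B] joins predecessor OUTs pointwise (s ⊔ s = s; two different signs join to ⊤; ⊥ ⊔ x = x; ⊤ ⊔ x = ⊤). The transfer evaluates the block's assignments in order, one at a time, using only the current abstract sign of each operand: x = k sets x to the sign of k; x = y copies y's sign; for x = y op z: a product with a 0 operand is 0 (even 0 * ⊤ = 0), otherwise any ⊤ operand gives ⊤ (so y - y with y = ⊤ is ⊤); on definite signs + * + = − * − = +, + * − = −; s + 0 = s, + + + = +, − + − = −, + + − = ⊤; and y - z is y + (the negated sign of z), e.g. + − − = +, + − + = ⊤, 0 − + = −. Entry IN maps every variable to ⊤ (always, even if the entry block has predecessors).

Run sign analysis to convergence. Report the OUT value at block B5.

Answer: {a: ⊤, b: ⊤, c: +, d: ⊤, e: ⊤, f: ⊤}

Working:
Converged values:
  B0: | IN=(all ⊤) | OUT=(all ⊤)
  B1: | IN=(all ⊤) | OUT={c:+; rest ⊤}
  B2: | IN={c:+; rest ⊤} | OUT={c:+; rest ⊤}
  B3: | IN={c:+; rest ⊤} | OUT={c:+; rest ⊤}
  B4: | IN={c:+; rest ⊤} | OUT={c:+; rest ⊤}
  B5: | IN={c:+; rest ⊤} | OUT={c:+; rest ⊤}
  B6: | IN={c:+; rest ⊤} | OUT={b:0, c:+; rest ⊤}

Merge at B5: IN[B5] = OUT[B4] = {a: ⊤, b: ⊤, c: +, d: ⊤, e: ⊤, f: ⊤}
Applying B5's transfer function to that IN value gives OUT[B5] (row B5 above).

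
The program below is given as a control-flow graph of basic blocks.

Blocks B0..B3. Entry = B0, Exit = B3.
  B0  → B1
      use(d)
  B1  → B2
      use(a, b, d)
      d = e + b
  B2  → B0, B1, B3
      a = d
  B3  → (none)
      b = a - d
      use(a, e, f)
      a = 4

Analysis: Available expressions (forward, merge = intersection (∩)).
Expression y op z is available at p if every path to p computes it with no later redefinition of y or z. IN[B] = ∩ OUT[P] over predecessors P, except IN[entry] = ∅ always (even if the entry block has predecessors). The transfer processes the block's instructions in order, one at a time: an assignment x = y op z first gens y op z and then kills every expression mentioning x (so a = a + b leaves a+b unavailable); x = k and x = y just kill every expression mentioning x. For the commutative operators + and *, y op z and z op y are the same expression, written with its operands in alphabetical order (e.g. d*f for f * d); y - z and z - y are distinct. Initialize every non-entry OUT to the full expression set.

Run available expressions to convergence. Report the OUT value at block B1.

Per-block solution:
  B0:  IN={}  OUT={}
  B1:  IN={}  OUT={b+e}
  B2:  IN={b+e}  OUT={b+e}
  B3:  IN={b+e}  OUT={}

Merge at B1: IN[B1] = OUT[B0] ∩ OUT[B2] = {}
Applying B1's transfer function to that IN value gives OUT[B1] (row B1 above).

Answer: {b+e}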